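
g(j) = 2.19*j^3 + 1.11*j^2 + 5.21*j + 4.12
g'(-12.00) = 924.65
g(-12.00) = -3682.88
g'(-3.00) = 57.68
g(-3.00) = -60.65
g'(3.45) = 91.07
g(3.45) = 125.24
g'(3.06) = 73.52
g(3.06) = 93.21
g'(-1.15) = 11.35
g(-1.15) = -3.73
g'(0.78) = 10.94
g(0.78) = 9.90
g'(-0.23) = 5.05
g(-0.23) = 2.95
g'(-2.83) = 51.55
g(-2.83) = -51.37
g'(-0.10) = 5.05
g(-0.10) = 3.61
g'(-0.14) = 5.03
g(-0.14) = 3.41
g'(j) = 6.57*j^2 + 2.22*j + 5.21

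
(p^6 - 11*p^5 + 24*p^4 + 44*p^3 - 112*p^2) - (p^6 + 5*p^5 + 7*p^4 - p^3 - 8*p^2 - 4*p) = -16*p^5 + 17*p^4 + 45*p^3 - 104*p^2 + 4*p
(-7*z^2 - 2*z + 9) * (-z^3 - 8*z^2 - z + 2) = 7*z^5 + 58*z^4 + 14*z^3 - 84*z^2 - 13*z + 18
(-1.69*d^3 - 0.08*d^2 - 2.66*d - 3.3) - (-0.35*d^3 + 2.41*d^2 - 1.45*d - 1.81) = -1.34*d^3 - 2.49*d^2 - 1.21*d - 1.49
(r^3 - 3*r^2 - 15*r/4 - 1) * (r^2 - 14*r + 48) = r^5 - 17*r^4 + 345*r^3/4 - 185*r^2/2 - 166*r - 48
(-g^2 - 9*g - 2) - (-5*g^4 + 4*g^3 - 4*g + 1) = 5*g^4 - 4*g^3 - g^2 - 5*g - 3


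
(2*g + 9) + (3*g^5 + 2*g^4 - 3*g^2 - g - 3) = 3*g^5 + 2*g^4 - 3*g^2 + g + 6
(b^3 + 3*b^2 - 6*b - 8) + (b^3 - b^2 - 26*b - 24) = 2*b^3 + 2*b^2 - 32*b - 32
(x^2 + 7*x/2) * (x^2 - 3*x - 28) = x^4 + x^3/2 - 77*x^2/2 - 98*x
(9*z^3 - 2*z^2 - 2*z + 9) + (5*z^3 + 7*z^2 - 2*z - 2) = 14*z^3 + 5*z^2 - 4*z + 7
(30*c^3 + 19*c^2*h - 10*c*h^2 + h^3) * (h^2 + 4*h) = 30*c^3*h^2 + 120*c^3*h + 19*c^2*h^3 + 76*c^2*h^2 - 10*c*h^4 - 40*c*h^3 + h^5 + 4*h^4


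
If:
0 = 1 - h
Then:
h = 1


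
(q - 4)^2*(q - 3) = q^3 - 11*q^2 + 40*q - 48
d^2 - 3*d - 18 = (d - 6)*(d + 3)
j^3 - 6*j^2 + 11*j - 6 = (j - 3)*(j - 2)*(j - 1)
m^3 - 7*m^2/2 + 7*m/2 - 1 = (m - 2)*(m - 1)*(m - 1/2)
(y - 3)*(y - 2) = y^2 - 5*y + 6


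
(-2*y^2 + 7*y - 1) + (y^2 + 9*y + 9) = -y^2 + 16*y + 8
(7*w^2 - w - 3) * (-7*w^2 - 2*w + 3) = -49*w^4 - 7*w^3 + 44*w^2 + 3*w - 9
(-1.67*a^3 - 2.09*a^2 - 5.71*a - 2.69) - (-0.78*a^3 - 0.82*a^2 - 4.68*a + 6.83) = -0.89*a^3 - 1.27*a^2 - 1.03*a - 9.52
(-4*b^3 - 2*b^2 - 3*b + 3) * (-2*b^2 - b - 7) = 8*b^5 + 8*b^4 + 36*b^3 + 11*b^2 + 18*b - 21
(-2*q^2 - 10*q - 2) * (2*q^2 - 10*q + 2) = -4*q^4 + 92*q^2 - 4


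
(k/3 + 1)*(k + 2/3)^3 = k^4/3 + 5*k^3/3 + 22*k^2/9 + 116*k/81 + 8/27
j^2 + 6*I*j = j*(j + 6*I)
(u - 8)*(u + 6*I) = u^2 - 8*u + 6*I*u - 48*I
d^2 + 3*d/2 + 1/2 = (d + 1/2)*(d + 1)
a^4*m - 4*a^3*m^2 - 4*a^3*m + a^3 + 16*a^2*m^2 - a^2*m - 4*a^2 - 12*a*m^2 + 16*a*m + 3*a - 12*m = (a - 3)*(a - 1)*(a - 4*m)*(a*m + 1)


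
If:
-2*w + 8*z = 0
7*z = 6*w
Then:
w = 0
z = 0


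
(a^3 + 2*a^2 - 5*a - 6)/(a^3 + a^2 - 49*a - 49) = (a^2 + a - 6)/(a^2 - 49)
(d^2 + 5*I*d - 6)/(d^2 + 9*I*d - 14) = (d + 3*I)/(d + 7*I)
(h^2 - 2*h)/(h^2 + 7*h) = (h - 2)/(h + 7)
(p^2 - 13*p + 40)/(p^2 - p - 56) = (p - 5)/(p + 7)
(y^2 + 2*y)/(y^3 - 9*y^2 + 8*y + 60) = y/(y^2 - 11*y + 30)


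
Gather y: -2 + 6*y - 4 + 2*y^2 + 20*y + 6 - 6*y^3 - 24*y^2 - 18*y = -6*y^3 - 22*y^2 + 8*y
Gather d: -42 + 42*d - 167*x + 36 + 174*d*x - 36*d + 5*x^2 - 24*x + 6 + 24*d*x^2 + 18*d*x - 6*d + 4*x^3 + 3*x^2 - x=d*(24*x^2 + 192*x) + 4*x^3 + 8*x^2 - 192*x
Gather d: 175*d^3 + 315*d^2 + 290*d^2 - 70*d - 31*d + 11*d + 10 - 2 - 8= 175*d^3 + 605*d^2 - 90*d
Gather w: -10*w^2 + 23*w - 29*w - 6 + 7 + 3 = -10*w^2 - 6*w + 4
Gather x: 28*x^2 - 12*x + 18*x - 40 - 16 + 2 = 28*x^2 + 6*x - 54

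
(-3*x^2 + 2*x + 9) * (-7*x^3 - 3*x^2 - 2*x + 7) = 21*x^5 - 5*x^4 - 63*x^3 - 52*x^2 - 4*x + 63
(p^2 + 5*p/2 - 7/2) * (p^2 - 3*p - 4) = p^4 - p^3/2 - 15*p^2 + p/2 + 14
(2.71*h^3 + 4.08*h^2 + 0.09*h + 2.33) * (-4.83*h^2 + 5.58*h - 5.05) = -13.0893*h^5 - 4.5846*h^4 + 8.6462*h^3 - 31.3557*h^2 + 12.5469*h - 11.7665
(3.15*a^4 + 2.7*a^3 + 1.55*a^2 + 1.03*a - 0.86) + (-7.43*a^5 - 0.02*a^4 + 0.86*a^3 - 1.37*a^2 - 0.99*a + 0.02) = -7.43*a^5 + 3.13*a^4 + 3.56*a^3 + 0.18*a^2 + 0.04*a - 0.84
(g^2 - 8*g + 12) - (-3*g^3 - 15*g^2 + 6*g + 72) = 3*g^3 + 16*g^2 - 14*g - 60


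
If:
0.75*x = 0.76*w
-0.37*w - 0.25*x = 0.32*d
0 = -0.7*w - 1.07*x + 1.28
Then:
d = -1.40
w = 0.72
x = 0.73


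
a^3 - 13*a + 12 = (a - 3)*(a - 1)*(a + 4)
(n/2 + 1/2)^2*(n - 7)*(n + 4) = n^4/4 - n^3/4 - 33*n^2/4 - 59*n/4 - 7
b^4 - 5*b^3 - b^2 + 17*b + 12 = (b - 4)*(b - 3)*(b + 1)^2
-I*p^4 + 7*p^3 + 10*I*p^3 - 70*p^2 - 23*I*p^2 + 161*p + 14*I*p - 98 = (p - 7)*(p - 2)*(p + 7*I)*(-I*p + I)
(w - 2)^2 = w^2 - 4*w + 4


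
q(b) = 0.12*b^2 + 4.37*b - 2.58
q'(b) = 0.24*b + 4.37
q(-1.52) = -8.95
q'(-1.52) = 4.01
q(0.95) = 1.68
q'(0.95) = 4.60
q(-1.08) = -7.16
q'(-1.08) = 4.11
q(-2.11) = -11.27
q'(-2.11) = 3.86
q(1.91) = 6.20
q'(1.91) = 4.83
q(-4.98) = -21.37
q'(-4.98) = 3.17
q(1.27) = 3.16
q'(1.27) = 4.67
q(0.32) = -1.17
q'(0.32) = 4.45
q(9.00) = 46.47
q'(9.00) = 6.53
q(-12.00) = -37.74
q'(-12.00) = 1.49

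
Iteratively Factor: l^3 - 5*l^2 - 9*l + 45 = (l + 3)*(l^2 - 8*l + 15) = (l - 3)*(l + 3)*(l - 5)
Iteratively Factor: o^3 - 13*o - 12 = (o - 4)*(o^2 + 4*o + 3) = (o - 4)*(o + 3)*(o + 1)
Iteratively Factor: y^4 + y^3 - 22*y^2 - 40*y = (y)*(y^3 + y^2 - 22*y - 40) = y*(y - 5)*(y^2 + 6*y + 8) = y*(y - 5)*(y + 4)*(y + 2)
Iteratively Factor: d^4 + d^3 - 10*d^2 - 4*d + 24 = (d - 2)*(d^3 + 3*d^2 - 4*d - 12) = (d - 2)*(d + 2)*(d^2 + d - 6) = (d - 2)*(d + 2)*(d + 3)*(d - 2)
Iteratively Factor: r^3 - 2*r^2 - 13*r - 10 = (r + 2)*(r^2 - 4*r - 5) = (r - 5)*(r + 2)*(r + 1)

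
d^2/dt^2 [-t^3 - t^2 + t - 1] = -6*t - 2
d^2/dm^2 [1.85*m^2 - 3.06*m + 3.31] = 3.70000000000000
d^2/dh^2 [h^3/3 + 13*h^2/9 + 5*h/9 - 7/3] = 2*h + 26/9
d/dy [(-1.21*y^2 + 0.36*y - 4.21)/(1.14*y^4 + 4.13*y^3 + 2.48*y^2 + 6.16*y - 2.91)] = (2.7588*y^5 + 3.7661*y^4 + 16.224*y^3 + 43.8155*y^2 + 27.9238*y + 24.886)/(1.2996*y^8 + 9.4164*y^7 + 22.7113*y^6 + 34.5296*y^5 + 50.3972*y^4 + 6.517*y^3 + 23.512*y^2 - 35.8512*y + 8.4681)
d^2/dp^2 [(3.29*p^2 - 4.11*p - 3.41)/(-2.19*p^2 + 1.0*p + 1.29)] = (25.013742*p^3 + 42.360732*p^2 + 24.859566*p + 4.533604)/(10.503459*p^6 - 14.3883*p^5 - 11.990907*p^4 + 15.9506*p^3 + 7.063137*p^2 - 4.9923*p - 2.146689)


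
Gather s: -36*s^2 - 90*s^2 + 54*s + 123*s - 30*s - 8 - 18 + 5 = -126*s^2 + 147*s - 21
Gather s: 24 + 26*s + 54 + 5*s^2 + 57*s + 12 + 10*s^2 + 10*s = 15*s^2 + 93*s + 90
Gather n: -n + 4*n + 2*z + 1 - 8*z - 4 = 3*n - 6*z - 3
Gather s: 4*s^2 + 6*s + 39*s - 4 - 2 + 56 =4*s^2 + 45*s + 50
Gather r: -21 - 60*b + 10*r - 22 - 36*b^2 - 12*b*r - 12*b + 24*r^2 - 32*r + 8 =-36*b^2 - 72*b + 24*r^2 + r*(-12*b - 22) - 35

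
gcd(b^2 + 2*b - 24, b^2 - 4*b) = b - 4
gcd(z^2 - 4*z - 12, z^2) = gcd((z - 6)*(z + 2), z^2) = 1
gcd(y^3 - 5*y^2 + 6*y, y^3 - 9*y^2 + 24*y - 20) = y - 2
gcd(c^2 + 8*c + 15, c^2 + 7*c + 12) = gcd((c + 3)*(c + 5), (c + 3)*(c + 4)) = c + 3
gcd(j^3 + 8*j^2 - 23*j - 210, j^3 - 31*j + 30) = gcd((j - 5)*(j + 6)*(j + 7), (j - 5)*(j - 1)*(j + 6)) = j^2 + j - 30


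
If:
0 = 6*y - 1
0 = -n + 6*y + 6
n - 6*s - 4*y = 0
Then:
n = 7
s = 19/18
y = 1/6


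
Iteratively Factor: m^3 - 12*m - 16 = (m + 2)*(m^2 - 2*m - 8) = (m - 4)*(m + 2)*(m + 2)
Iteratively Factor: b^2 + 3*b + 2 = (b + 1)*(b + 2)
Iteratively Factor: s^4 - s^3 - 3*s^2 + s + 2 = (s + 1)*(s^3 - 2*s^2 - s + 2) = (s - 2)*(s + 1)*(s^2 - 1) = (s - 2)*(s + 1)^2*(s - 1)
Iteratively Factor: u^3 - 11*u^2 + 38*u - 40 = (u - 5)*(u^2 - 6*u + 8) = (u - 5)*(u - 4)*(u - 2)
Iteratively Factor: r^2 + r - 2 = (r - 1)*(r + 2)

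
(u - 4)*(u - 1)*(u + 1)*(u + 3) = u^4 - u^3 - 13*u^2 + u + 12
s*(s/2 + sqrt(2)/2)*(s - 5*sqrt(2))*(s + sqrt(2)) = s^4/2 - 3*sqrt(2)*s^3/2 - 9*s^2 - 5*sqrt(2)*s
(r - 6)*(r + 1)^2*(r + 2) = r^4 - 2*r^3 - 19*r^2 - 28*r - 12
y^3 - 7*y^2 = y^2*(y - 7)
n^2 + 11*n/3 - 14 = (n - 7/3)*(n + 6)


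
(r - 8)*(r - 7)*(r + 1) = r^3 - 14*r^2 + 41*r + 56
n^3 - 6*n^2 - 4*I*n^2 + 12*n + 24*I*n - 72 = (n - 6)*(n - 6*I)*(n + 2*I)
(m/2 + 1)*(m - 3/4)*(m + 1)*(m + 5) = m^4/2 + 29*m^3/8 + 11*m^2/2 - 11*m/8 - 15/4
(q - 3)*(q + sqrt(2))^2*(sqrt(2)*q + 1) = sqrt(2)*q^4 - 3*sqrt(2)*q^3 + 5*q^3 - 15*q^2 + 4*sqrt(2)*q^2 - 12*sqrt(2)*q + 2*q - 6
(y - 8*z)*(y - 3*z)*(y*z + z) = y^3*z - 11*y^2*z^2 + y^2*z + 24*y*z^3 - 11*y*z^2 + 24*z^3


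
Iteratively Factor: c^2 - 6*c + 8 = (c - 2)*(c - 4)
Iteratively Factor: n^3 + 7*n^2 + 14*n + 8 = (n + 4)*(n^2 + 3*n + 2) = (n + 2)*(n + 4)*(n + 1)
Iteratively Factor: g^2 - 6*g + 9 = (g - 3)*(g - 3)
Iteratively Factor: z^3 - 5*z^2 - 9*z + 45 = (z - 5)*(z^2 - 9) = (z - 5)*(z - 3)*(z + 3)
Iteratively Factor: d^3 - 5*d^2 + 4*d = (d)*(d^2 - 5*d + 4) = d*(d - 1)*(d - 4)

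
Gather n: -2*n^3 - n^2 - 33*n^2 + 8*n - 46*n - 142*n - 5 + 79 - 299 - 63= -2*n^3 - 34*n^2 - 180*n - 288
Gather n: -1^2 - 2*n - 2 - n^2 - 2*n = -n^2 - 4*n - 3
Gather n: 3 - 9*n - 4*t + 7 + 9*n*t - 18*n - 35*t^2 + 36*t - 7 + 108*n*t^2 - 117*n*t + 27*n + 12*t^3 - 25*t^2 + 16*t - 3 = n*(108*t^2 - 108*t) + 12*t^3 - 60*t^2 + 48*t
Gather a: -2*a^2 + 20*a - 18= -2*a^2 + 20*a - 18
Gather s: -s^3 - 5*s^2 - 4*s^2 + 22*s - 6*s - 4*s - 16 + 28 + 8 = -s^3 - 9*s^2 + 12*s + 20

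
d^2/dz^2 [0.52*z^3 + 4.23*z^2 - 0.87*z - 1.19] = 3.12*z + 8.46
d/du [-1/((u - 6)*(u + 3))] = (2*u - 3)/((u - 6)^2*(u + 3)^2)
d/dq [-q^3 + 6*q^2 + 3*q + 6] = -3*q^2 + 12*q + 3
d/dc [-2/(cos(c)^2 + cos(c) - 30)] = -2*(2*cos(c) + 1)*sin(c)/(cos(c)^2 + cos(c) - 30)^2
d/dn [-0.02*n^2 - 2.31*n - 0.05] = -0.04*n - 2.31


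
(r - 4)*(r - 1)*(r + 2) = r^3 - 3*r^2 - 6*r + 8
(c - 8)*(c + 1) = c^2 - 7*c - 8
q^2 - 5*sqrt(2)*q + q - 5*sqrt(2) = (q + 1)*(q - 5*sqrt(2))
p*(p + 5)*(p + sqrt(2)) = p^3 + sqrt(2)*p^2 + 5*p^2 + 5*sqrt(2)*p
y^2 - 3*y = y*(y - 3)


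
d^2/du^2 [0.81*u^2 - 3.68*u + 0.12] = 1.62000000000000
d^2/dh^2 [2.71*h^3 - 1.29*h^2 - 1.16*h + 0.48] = 16.26*h - 2.58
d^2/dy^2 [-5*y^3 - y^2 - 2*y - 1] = -30*y - 2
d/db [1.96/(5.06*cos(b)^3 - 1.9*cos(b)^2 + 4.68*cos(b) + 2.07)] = (29.7528*cos(b)^2 - 7.448*cos(b) + 9.1728)*sin(b)/(5.06*cos(b)^3 - 1.9*cos(b)^2 + 4.68*cos(b) + 2.07)^2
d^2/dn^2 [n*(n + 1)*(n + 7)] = 6*n + 16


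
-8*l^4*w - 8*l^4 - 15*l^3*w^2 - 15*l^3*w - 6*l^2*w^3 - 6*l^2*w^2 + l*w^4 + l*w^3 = (-8*l + w)*(l + w)^2*(l*w + l)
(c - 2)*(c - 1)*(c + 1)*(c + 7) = c^4 + 5*c^3 - 15*c^2 - 5*c + 14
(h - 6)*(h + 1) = h^2 - 5*h - 6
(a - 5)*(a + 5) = a^2 - 25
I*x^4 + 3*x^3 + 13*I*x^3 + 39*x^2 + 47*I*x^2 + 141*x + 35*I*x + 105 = (x + 5)*(x + 7)*(x - 3*I)*(I*x + I)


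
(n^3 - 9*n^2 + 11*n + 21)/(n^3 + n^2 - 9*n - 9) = (n - 7)/(n + 3)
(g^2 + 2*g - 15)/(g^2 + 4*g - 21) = (g + 5)/(g + 7)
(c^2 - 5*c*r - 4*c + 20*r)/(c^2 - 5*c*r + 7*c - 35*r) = (c - 4)/(c + 7)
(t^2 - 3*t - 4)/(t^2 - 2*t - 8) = (t + 1)/(t + 2)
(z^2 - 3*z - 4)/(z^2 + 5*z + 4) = (z - 4)/(z + 4)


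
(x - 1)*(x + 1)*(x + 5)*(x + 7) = x^4 + 12*x^3 + 34*x^2 - 12*x - 35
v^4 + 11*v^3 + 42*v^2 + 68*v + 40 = (v + 2)^3*(v + 5)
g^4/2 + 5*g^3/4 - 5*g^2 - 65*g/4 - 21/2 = (g/2 + 1)*(g - 7/2)*(g + 1)*(g + 3)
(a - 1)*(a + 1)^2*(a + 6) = a^4 + 7*a^3 + 5*a^2 - 7*a - 6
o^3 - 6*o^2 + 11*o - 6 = (o - 3)*(o - 2)*(o - 1)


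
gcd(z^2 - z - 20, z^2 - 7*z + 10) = z - 5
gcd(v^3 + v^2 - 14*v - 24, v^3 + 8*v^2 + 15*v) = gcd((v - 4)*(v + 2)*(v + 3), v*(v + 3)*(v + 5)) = v + 3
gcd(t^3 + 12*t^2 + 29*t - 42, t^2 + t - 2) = t - 1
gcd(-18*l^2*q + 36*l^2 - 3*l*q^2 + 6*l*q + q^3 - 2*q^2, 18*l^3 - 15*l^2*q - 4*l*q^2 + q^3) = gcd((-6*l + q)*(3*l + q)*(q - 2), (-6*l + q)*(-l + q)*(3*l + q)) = -18*l^2 - 3*l*q + q^2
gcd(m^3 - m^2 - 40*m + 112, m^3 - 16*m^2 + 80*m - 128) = m^2 - 8*m + 16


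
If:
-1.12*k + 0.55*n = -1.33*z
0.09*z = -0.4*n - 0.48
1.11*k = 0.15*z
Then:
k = 0.08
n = -1.34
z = 0.63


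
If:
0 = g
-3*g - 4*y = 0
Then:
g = 0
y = 0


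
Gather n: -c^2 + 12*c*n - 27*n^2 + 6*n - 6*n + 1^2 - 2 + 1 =-c^2 + 12*c*n - 27*n^2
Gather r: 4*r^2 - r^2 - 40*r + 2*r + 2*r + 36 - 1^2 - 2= 3*r^2 - 36*r + 33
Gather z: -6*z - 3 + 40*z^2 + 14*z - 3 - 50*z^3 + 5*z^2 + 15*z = -50*z^3 + 45*z^2 + 23*z - 6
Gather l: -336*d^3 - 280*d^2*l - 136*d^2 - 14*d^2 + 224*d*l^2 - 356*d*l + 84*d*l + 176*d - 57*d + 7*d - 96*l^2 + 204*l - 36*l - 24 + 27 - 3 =-336*d^3 - 150*d^2 + 126*d + l^2*(224*d - 96) + l*(-280*d^2 - 272*d + 168)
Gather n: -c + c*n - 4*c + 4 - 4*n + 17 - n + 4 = -5*c + n*(c - 5) + 25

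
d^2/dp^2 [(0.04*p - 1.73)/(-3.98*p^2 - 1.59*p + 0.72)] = (-(0.04*p - 1.73)*(7.96*p + 1.59)*(15.92*p + 3.18) + (0.9552*p - 13.6436)*(3.98*p^2 + 1.59*p - 0.72))/(3.98*p^2 + 1.59*p - 0.72)^3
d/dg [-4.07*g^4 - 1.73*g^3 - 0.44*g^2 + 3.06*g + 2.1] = -16.28*g^3 - 5.19*g^2 - 0.88*g + 3.06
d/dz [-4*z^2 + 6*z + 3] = 6 - 8*z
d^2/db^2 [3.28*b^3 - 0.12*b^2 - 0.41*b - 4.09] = 19.68*b - 0.24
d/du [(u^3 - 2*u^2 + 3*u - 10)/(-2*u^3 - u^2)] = (-5*u^3 + 12*u^2 - 57*u - 20)/(u^3*(4*u^2 + 4*u + 1))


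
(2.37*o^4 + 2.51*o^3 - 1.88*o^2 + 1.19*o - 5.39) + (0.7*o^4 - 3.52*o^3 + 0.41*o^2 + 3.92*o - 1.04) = 3.07*o^4 - 1.01*o^3 - 1.47*o^2 + 5.11*o - 6.43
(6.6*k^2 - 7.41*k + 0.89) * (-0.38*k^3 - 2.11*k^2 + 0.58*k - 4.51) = -2.508*k^5 - 11.1102*k^4 + 19.1249*k^3 - 35.9417*k^2 + 33.9353*k - 4.0139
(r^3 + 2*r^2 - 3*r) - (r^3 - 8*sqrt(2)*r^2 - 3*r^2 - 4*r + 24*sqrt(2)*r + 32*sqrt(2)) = 5*r^2 + 8*sqrt(2)*r^2 - 24*sqrt(2)*r + r - 32*sqrt(2)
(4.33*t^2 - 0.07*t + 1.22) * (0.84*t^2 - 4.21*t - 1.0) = 3.6372*t^4 - 18.2881*t^3 - 3.0105*t^2 - 5.0662*t - 1.22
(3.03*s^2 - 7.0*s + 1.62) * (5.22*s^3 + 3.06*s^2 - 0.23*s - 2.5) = 15.8166*s^5 - 27.2682*s^4 - 13.6605*s^3 - 1.0078*s^2 + 17.1274*s - 4.05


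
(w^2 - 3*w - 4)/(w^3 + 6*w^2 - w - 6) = (w - 4)/(w^2 + 5*w - 6)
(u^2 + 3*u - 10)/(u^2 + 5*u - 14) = (u + 5)/(u + 7)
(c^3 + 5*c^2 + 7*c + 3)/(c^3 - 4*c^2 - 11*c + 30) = (c^2 + 2*c + 1)/(c^2 - 7*c + 10)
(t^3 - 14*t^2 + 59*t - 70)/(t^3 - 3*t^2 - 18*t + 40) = (t - 7)/(t + 4)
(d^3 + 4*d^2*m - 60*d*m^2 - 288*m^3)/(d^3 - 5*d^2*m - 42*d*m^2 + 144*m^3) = (d + 6*m)/(d - 3*m)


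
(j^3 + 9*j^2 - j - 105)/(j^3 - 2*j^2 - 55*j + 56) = (j^2 + 2*j - 15)/(j^2 - 9*j + 8)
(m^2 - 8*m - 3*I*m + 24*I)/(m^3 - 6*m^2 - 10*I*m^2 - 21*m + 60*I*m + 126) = (m - 8)/(m^2 - m*(6 + 7*I) + 42*I)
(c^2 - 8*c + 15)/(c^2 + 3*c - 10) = (c^2 - 8*c + 15)/(c^2 + 3*c - 10)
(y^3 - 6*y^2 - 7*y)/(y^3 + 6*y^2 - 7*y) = (y^2 - 6*y - 7)/(y^2 + 6*y - 7)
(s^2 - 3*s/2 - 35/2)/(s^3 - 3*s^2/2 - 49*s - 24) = (-2*s^2 + 3*s + 35)/(-2*s^3 + 3*s^2 + 98*s + 48)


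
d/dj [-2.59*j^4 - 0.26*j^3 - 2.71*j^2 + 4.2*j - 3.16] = -10.36*j^3 - 0.78*j^2 - 5.42*j + 4.2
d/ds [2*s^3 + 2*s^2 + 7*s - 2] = 6*s^2 + 4*s + 7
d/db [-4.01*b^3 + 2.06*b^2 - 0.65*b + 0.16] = -12.03*b^2 + 4.12*b - 0.65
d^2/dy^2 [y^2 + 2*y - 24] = 2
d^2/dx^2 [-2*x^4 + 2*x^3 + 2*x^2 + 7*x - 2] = -24*x^2 + 12*x + 4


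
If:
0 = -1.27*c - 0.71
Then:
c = -0.56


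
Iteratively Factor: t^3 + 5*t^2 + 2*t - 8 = (t + 2)*(t^2 + 3*t - 4) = (t - 1)*(t + 2)*(t + 4)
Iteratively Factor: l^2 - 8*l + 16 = (l - 4)*(l - 4)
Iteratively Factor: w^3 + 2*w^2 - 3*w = (w + 3)*(w^2 - w) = (w - 1)*(w + 3)*(w)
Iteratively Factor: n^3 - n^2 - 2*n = (n)*(n^2 - n - 2) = n*(n - 2)*(n + 1)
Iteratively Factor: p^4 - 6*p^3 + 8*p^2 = (p)*(p^3 - 6*p^2 + 8*p) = p*(p - 2)*(p^2 - 4*p) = p^2*(p - 2)*(p - 4)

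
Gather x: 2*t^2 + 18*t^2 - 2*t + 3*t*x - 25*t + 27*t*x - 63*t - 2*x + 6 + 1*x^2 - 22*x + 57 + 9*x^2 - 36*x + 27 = 20*t^2 - 90*t + 10*x^2 + x*(30*t - 60) + 90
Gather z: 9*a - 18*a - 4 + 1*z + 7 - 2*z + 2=-9*a - z + 5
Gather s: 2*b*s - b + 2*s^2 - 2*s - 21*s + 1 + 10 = -b + 2*s^2 + s*(2*b - 23) + 11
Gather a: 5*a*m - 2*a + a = a*(5*m - 1)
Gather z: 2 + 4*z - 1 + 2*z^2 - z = 2*z^2 + 3*z + 1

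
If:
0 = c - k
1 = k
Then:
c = 1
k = 1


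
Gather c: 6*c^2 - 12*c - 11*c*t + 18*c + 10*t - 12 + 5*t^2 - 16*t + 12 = 6*c^2 + c*(6 - 11*t) + 5*t^2 - 6*t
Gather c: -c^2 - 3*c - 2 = -c^2 - 3*c - 2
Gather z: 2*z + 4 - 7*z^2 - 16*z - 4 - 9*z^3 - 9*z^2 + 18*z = -9*z^3 - 16*z^2 + 4*z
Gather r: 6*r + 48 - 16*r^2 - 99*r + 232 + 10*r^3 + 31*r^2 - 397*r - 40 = 10*r^3 + 15*r^2 - 490*r + 240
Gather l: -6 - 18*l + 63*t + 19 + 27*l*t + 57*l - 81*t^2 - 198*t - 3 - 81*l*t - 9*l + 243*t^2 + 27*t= l*(30 - 54*t) + 162*t^2 - 108*t + 10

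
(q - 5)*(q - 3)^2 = q^3 - 11*q^2 + 39*q - 45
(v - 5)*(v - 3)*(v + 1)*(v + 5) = v^4 - 2*v^3 - 28*v^2 + 50*v + 75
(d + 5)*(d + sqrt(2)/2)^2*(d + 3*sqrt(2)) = d^4 + 5*d^3 + 4*sqrt(2)*d^3 + 13*d^2/2 + 20*sqrt(2)*d^2 + 3*sqrt(2)*d/2 + 65*d/2 + 15*sqrt(2)/2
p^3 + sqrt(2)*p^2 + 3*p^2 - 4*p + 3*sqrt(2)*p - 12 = (p + 3)*(p - sqrt(2))*(p + 2*sqrt(2))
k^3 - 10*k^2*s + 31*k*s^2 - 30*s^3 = (k - 5*s)*(k - 3*s)*(k - 2*s)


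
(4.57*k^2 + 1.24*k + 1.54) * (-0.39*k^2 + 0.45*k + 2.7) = -1.7823*k^4 + 1.5729*k^3 + 12.2964*k^2 + 4.041*k + 4.158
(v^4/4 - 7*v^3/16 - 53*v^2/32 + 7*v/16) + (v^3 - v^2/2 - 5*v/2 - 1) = v^4/4 + 9*v^3/16 - 69*v^2/32 - 33*v/16 - 1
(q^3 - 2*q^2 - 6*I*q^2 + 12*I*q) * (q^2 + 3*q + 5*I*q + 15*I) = q^5 + q^4 - I*q^4 + 24*q^3 - I*q^3 + 30*q^2 + 6*I*q^2 - 180*q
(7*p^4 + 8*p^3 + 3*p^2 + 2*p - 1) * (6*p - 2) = 42*p^5 + 34*p^4 + 2*p^3 + 6*p^2 - 10*p + 2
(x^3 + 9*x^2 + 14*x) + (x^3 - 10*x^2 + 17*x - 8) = 2*x^3 - x^2 + 31*x - 8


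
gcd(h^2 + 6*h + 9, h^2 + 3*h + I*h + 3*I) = h + 3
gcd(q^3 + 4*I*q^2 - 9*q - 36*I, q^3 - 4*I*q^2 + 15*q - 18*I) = 1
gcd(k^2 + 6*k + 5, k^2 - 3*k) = 1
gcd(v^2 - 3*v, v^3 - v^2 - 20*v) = v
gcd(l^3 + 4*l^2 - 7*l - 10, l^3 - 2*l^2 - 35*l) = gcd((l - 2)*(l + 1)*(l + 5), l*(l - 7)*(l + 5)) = l + 5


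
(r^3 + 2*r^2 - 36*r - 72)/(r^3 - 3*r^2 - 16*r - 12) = (r + 6)/(r + 1)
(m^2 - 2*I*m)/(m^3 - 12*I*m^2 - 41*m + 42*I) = m/(m^2 - 10*I*m - 21)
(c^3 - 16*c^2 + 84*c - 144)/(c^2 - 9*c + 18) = (c^2 - 10*c + 24)/(c - 3)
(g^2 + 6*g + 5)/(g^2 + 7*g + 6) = (g + 5)/(g + 6)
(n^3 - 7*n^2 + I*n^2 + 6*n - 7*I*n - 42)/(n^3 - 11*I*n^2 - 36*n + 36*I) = (n^2 + n*(-7 + 3*I) - 21*I)/(n^2 - 9*I*n - 18)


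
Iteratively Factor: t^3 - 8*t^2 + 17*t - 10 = (t - 2)*(t^2 - 6*t + 5) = (t - 2)*(t - 1)*(t - 5)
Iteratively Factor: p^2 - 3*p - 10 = (p - 5)*(p + 2)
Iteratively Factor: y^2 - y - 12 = (y + 3)*(y - 4)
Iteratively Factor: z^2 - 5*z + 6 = (z - 2)*(z - 3)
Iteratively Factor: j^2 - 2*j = (j - 2)*(j)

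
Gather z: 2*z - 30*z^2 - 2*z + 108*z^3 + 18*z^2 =108*z^3 - 12*z^2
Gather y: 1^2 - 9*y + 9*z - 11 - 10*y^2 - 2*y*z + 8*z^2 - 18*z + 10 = -10*y^2 + y*(-2*z - 9) + 8*z^2 - 9*z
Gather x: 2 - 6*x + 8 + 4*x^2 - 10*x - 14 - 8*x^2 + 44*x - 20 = -4*x^2 + 28*x - 24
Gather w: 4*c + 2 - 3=4*c - 1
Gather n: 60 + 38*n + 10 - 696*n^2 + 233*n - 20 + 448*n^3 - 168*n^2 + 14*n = 448*n^3 - 864*n^2 + 285*n + 50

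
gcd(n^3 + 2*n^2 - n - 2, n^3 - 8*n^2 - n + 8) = n^2 - 1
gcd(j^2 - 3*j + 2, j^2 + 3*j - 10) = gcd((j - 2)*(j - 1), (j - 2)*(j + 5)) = j - 2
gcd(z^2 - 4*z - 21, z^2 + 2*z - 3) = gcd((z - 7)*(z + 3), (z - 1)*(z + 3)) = z + 3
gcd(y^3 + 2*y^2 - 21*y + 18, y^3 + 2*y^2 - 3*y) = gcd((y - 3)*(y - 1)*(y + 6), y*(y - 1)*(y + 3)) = y - 1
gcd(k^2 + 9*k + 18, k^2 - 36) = k + 6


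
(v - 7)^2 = v^2 - 14*v + 49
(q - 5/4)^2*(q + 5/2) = q^3 - 75*q/16 + 125/32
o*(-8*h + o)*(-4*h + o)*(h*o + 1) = 32*h^3*o^2 - 12*h^2*o^3 + 32*h^2*o + h*o^4 - 12*h*o^2 + o^3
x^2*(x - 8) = x^3 - 8*x^2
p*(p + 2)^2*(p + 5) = p^4 + 9*p^3 + 24*p^2 + 20*p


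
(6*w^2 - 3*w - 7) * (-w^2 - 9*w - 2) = -6*w^4 - 51*w^3 + 22*w^2 + 69*w + 14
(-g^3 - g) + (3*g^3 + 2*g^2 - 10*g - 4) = 2*g^3 + 2*g^2 - 11*g - 4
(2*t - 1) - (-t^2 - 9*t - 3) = t^2 + 11*t + 2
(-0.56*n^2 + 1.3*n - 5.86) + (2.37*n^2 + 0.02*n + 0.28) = 1.81*n^2 + 1.32*n - 5.58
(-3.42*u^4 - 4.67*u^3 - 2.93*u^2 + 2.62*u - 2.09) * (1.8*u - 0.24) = -6.156*u^5 - 7.5852*u^4 - 4.1532*u^3 + 5.4192*u^2 - 4.3908*u + 0.5016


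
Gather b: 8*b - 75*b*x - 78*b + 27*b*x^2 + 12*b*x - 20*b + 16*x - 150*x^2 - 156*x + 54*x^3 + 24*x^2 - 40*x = b*(27*x^2 - 63*x - 90) + 54*x^3 - 126*x^2 - 180*x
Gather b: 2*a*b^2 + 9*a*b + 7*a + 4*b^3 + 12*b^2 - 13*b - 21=7*a + 4*b^3 + b^2*(2*a + 12) + b*(9*a - 13) - 21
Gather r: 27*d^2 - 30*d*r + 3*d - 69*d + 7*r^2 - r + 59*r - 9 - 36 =27*d^2 - 66*d + 7*r^2 + r*(58 - 30*d) - 45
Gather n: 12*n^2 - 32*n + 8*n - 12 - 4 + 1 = 12*n^2 - 24*n - 15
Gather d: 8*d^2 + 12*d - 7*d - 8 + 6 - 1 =8*d^2 + 5*d - 3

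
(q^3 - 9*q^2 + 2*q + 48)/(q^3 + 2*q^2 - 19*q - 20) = (q^3 - 9*q^2 + 2*q + 48)/(q^3 + 2*q^2 - 19*q - 20)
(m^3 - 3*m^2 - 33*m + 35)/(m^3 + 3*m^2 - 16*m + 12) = (m^2 - 2*m - 35)/(m^2 + 4*m - 12)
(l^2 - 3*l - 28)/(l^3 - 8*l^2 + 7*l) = (l + 4)/(l*(l - 1))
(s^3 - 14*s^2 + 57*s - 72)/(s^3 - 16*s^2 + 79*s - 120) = (s - 3)/(s - 5)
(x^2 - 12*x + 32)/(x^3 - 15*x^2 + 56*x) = (x - 4)/(x*(x - 7))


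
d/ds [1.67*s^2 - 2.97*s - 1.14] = 3.34*s - 2.97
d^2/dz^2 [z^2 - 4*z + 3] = 2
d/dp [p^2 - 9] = 2*p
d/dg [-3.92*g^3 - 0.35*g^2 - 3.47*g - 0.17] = -11.76*g^2 - 0.7*g - 3.47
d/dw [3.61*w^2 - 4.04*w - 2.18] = 7.22*w - 4.04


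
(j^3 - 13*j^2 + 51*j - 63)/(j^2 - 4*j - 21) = (j^2 - 6*j + 9)/(j + 3)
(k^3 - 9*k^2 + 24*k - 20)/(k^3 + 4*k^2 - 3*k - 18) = (k^2 - 7*k + 10)/(k^2 + 6*k + 9)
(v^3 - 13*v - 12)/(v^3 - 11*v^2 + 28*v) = (v^2 + 4*v + 3)/(v*(v - 7))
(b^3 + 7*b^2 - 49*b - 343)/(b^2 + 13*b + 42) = (b^2 - 49)/(b + 6)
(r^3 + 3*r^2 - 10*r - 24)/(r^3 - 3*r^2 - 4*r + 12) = (r + 4)/(r - 2)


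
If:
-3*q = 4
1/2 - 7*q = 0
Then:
No Solution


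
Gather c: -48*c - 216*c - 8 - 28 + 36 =-264*c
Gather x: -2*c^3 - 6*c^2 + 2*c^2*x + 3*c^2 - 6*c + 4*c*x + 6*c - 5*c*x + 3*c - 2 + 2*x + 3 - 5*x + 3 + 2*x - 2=-2*c^3 - 3*c^2 + 3*c + x*(2*c^2 - c - 1) + 2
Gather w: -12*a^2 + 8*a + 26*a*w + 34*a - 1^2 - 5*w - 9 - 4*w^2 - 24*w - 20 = -12*a^2 + 42*a - 4*w^2 + w*(26*a - 29) - 30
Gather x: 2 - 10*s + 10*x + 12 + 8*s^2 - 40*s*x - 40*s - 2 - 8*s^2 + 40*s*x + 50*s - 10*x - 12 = 0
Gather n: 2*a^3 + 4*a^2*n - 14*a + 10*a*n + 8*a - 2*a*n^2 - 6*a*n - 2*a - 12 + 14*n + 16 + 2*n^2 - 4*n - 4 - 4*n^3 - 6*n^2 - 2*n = 2*a^3 - 8*a - 4*n^3 + n^2*(-2*a - 4) + n*(4*a^2 + 4*a + 8)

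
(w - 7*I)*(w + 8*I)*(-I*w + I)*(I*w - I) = w^4 - 2*w^3 + I*w^3 + 57*w^2 - 2*I*w^2 - 112*w + I*w + 56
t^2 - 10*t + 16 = (t - 8)*(t - 2)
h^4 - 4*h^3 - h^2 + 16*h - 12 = (h - 3)*(h - 2)*(h - 1)*(h + 2)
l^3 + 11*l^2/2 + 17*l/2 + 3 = (l + 1/2)*(l + 2)*(l + 3)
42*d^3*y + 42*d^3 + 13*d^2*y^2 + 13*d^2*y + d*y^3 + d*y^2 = (6*d + y)*(7*d + y)*(d*y + d)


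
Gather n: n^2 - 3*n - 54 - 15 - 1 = n^2 - 3*n - 70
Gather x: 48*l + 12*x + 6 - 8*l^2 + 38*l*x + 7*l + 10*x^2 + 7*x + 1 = -8*l^2 + 55*l + 10*x^2 + x*(38*l + 19) + 7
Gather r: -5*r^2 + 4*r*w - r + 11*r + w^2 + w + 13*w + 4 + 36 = -5*r^2 + r*(4*w + 10) + w^2 + 14*w + 40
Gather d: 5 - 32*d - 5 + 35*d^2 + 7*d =35*d^2 - 25*d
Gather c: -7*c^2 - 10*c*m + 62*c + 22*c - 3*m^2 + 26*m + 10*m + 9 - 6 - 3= -7*c^2 + c*(84 - 10*m) - 3*m^2 + 36*m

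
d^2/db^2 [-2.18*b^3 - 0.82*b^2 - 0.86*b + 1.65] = -13.08*b - 1.64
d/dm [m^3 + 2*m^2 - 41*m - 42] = 3*m^2 + 4*m - 41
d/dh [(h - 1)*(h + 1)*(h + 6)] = 3*h^2 + 12*h - 1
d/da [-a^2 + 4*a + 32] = 4 - 2*a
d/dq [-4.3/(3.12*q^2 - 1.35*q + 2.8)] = (26.832*q - 5.805)/(3.12*q^2 - 1.35*q + 2.8)^2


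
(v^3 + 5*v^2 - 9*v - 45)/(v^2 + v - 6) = (v^2 + 2*v - 15)/(v - 2)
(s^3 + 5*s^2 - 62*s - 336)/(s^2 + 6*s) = s - 1 - 56/s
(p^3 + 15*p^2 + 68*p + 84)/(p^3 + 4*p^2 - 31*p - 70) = (p + 6)/(p - 5)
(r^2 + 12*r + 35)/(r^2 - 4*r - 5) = (r^2 + 12*r + 35)/(r^2 - 4*r - 5)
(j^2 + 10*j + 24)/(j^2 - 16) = (j + 6)/(j - 4)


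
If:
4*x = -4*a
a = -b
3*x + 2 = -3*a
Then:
No Solution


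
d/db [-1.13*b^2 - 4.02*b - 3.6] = -2.26*b - 4.02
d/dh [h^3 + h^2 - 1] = h*(3*h + 2)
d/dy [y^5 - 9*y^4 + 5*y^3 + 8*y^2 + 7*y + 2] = 5*y^4 - 36*y^3 + 15*y^2 + 16*y + 7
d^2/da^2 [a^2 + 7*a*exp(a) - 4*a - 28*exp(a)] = 7*a*exp(a) - 14*exp(a) + 2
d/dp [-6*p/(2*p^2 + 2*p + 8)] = 3*(p^2 - 4)/(p^4 + 2*p^3 + 9*p^2 + 8*p + 16)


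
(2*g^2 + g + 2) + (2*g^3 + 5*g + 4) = 2*g^3 + 2*g^2 + 6*g + 6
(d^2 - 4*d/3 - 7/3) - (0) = d^2 - 4*d/3 - 7/3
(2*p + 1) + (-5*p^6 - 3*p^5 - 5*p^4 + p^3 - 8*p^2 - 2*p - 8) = -5*p^6 - 3*p^5 - 5*p^4 + p^3 - 8*p^2 - 7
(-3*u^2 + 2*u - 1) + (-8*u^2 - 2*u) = -11*u^2 - 1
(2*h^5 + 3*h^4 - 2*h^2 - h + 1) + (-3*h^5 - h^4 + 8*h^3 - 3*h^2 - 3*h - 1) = -h^5 + 2*h^4 + 8*h^3 - 5*h^2 - 4*h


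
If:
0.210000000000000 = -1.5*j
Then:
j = -0.14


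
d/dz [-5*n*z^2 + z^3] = z*(-10*n + 3*z)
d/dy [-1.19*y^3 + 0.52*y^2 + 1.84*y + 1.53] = -3.57*y^2 + 1.04*y + 1.84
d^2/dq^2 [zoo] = 0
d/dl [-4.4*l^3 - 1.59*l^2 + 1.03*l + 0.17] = -13.2*l^2 - 3.18*l + 1.03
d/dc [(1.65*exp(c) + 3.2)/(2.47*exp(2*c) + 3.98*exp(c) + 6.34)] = (-(1.65*exp(c) + 3.2)*(4.94*exp(c) + 3.98) + 4.0755*exp(2*c) + 6.567*exp(c) + 10.461)*exp(c)/(2.47*exp(2*c) + 3.98*exp(c) + 6.34)^2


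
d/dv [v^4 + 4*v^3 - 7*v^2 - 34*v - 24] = 4*v^3 + 12*v^2 - 14*v - 34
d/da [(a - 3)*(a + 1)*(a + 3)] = 3*a^2 + 2*a - 9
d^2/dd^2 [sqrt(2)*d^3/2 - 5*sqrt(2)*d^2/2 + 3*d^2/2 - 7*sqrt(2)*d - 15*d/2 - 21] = 3*sqrt(2)*d - 5*sqrt(2) + 3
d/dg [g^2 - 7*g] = 2*g - 7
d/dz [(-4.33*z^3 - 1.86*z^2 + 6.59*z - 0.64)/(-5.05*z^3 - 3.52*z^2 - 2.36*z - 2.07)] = (5.8486*z^4 + 86.9966*z^3 + 44.7797*z^2 + 3.1948*z - 15.1517)/(25.5025*z^6 + 35.552*z^5 + 36.2264*z^4 + 37.5214*z^3 + 20.1424*z^2 + 9.7704*z + 4.2849)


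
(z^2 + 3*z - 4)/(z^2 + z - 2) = (z + 4)/(z + 2)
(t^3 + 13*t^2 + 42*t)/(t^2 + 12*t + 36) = t*(t + 7)/(t + 6)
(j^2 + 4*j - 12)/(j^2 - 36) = (j - 2)/(j - 6)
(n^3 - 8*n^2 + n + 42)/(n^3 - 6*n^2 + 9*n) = (n^2 - 5*n - 14)/(n*(n - 3))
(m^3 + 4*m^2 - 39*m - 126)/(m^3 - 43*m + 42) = (m + 3)/(m - 1)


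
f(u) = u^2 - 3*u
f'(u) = 2*u - 3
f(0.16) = -0.45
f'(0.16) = -2.68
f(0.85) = -1.83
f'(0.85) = -1.30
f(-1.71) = 8.05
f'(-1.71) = -6.42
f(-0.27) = 0.88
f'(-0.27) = -3.54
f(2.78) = -0.61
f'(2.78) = 2.56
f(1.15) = -2.13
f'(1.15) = -0.70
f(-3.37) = 21.47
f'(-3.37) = -9.74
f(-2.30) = 12.19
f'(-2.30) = -7.60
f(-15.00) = 270.00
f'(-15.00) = -33.00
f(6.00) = 18.00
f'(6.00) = 9.00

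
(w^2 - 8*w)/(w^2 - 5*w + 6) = w*(w - 8)/(w^2 - 5*w + 6)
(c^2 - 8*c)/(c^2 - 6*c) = (c - 8)/(c - 6)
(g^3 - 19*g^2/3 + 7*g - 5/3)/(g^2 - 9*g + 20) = (3*g^2 - 4*g + 1)/(3*(g - 4))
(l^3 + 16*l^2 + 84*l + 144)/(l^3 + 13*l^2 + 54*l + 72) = (l + 6)/(l + 3)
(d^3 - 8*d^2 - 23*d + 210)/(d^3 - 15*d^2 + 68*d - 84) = (d + 5)/(d - 2)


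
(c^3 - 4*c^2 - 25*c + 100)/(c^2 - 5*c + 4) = (c^2 - 25)/(c - 1)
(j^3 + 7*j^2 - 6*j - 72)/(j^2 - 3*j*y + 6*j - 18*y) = (-j^2 - j + 12)/(-j + 3*y)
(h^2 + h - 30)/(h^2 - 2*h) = (h^2 + h - 30)/(h*(h - 2))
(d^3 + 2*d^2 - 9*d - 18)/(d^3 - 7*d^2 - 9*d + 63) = (d + 2)/(d - 7)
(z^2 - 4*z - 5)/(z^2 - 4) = (z^2 - 4*z - 5)/(z^2 - 4)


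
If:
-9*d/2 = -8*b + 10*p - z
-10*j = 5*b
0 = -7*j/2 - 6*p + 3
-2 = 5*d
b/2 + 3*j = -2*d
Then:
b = -4/5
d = -2/5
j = 2/5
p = 4/15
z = 109/15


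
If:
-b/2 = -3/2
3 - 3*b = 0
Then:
No Solution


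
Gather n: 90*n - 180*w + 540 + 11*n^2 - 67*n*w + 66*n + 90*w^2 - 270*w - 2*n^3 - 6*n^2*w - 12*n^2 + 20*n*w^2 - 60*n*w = -2*n^3 + n^2*(-6*w - 1) + n*(20*w^2 - 127*w + 156) + 90*w^2 - 450*w + 540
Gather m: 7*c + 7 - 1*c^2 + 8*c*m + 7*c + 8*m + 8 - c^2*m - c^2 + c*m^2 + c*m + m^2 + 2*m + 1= -2*c^2 + 14*c + m^2*(c + 1) + m*(-c^2 + 9*c + 10) + 16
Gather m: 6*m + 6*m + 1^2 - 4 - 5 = 12*m - 8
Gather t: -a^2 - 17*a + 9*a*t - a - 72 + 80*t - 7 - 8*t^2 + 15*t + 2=-a^2 - 18*a - 8*t^2 + t*(9*a + 95) - 77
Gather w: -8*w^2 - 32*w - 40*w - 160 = -8*w^2 - 72*w - 160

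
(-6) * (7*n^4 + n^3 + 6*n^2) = -42*n^4 - 6*n^3 - 36*n^2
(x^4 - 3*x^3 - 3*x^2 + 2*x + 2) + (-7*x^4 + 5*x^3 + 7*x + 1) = -6*x^4 + 2*x^3 - 3*x^2 + 9*x + 3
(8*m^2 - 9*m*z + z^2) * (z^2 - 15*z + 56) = 8*m^2*z^2 - 120*m^2*z + 448*m^2 - 9*m*z^3 + 135*m*z^2 - 504*m*z + z^4 - 15*z^3 + 56*z^2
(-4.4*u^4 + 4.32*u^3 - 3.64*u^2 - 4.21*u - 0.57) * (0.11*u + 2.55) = -0.484*u^5 - 10.7448*u^4 + 10.6156*u^3 - 9.7451*u^2 - 10.7982*u - 1.4535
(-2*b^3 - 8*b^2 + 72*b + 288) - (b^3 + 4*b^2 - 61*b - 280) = -3*b^3 - 12*b^2 + 133*b + 568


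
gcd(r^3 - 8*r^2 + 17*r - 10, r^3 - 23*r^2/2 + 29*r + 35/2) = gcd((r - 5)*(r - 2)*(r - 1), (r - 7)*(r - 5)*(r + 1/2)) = r - 5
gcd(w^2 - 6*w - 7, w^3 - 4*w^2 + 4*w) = 1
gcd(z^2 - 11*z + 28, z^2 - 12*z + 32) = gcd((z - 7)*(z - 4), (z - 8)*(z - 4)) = z - 4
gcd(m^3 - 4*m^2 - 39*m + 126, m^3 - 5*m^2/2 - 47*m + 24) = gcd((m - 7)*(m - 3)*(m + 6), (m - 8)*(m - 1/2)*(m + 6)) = m + 6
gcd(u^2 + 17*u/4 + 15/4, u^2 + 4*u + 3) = u + 3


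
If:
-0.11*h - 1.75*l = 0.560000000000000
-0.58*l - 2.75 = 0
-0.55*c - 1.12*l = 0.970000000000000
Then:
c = 7.89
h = 70.34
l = -4.74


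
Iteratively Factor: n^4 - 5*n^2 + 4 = (n - 1)*(n^3 + n^2 - 4*n - 4) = (n - 1)*(n + 2)*(n^2 - n - 2) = (n - 1)*(n + 1)*(n + 2)*(n - 2)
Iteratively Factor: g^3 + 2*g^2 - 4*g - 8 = (g - 2)*(g^2 + 4*g + 4) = (g - 2)*(g + 2)*(g + 2)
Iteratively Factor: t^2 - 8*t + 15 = (t - 5)*(t - 3)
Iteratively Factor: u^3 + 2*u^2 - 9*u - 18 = (u + 2)*(u^2 - 9) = (u + 2)*(u + 3)*(u - 3)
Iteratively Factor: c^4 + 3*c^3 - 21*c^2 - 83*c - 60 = (c + 4)*(c^3 - c^2 - 17*c - 15) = (c + 3)*(c + 4)*(c^2 - 4*c - 5) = (c + 1)*(c + 3)*(c + 4)*(c - 5)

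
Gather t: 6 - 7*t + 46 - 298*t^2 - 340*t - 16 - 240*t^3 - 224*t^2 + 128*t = -240*t^3 - 522*t^2 - 219*t + 36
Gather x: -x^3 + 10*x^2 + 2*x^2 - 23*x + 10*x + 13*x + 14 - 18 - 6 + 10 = -x^3 + 12*x^2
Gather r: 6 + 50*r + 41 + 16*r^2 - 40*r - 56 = 16*r^2 + 10*r - 9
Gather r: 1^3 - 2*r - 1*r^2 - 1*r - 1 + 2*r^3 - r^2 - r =2*r^3 - 2*r^2 - 4*r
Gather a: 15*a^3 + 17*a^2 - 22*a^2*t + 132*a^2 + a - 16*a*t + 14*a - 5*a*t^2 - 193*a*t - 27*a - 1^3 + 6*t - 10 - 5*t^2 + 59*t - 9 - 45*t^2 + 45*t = 15*a^3 + a^2*(149 - 22*t) + a*(-5*t^2 - 209*t - 12) - 50*t^2 + 110*t - 20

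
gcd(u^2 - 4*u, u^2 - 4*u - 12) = 1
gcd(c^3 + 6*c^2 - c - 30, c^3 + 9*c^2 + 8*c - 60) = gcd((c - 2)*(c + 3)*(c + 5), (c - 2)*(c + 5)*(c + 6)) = c^2 + 3*c - 10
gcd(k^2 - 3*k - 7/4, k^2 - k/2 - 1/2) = k + 1/2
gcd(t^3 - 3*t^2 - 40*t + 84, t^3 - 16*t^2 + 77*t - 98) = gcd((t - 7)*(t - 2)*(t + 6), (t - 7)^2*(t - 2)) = t^2 - 9*t + 14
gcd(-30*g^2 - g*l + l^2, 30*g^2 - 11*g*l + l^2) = 6*g - l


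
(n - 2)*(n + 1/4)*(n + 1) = n^3 - 3*n^2/4 - 9*n/4 - 1/2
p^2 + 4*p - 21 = (p - 3)*(p + 7)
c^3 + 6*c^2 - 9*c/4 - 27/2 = (c - 3/2)*(c + 3/2)*(c + 6)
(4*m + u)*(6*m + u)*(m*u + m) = 24*m^3*u + 24*m^3 + 10*m^2*u^2 + 10*m^2*u + m*u^3 + m*u^2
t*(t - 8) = t^2 - 8*t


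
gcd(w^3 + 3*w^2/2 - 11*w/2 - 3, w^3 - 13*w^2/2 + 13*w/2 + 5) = w^2 - 3*w/2 - 1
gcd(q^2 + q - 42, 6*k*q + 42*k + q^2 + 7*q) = q + 7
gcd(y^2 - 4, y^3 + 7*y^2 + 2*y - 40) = y - 2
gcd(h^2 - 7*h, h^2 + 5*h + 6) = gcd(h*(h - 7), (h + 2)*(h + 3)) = 1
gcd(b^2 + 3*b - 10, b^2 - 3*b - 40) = b + 5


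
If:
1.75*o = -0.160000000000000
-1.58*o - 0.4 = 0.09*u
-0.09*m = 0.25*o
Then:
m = 0.25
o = -0.09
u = -2.84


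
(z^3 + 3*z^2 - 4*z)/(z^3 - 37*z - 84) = z*(z - 1)/(z^2 - 4*z - 21)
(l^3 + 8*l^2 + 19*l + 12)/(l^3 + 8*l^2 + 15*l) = (l^2 + 5*l + 4)/(l*(l + 5))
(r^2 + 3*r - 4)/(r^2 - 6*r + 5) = (r + 4)/(r - 5)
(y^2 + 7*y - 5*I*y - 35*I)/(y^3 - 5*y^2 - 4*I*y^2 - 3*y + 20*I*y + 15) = (y^2 + y*(7 - 5*I) - 35*I)/(y^3 - y^2*(5 + 4*I) + y*(-3 + 20*I) + 15)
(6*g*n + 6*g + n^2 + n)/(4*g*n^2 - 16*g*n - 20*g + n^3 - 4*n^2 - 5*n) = (6*g + n)/(4*g*n - 20*g + n^2 - 5*n)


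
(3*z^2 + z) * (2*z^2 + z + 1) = 6*z^4 + 5*z^3 + 4*z^2 + z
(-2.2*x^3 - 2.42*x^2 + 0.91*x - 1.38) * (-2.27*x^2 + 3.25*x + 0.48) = 4.994*x^5 - 1.6566*x^4 - 10.9867*x^3 + 4.9285*x^2 - 4.0482*x - 0.6624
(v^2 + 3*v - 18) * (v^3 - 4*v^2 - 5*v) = v^5 - v^4 - 35*v^3 + 57*v^2 + 90*v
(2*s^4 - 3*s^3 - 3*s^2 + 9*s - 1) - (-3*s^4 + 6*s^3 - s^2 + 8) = 5*s^4 - 9*s^3 - 2*s^2 + 9*s - 9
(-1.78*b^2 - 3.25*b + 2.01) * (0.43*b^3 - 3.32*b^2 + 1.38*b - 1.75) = -0.7654*b^5 + 4.5121*b^4 + 9.1979*b^3 - 8.0432*b^2 + 8.4613*b - 3.5175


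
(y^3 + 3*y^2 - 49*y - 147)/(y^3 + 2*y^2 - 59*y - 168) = (y - 7)/(y - 8)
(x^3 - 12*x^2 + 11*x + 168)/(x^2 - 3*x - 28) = (x^2 - 5*x - 24)/(x + 4)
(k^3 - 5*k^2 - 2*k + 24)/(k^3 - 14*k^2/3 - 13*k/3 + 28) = 3*(k + 2)/(3*k + 7)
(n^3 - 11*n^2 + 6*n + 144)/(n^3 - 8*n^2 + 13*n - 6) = (n^2 - 5*n - 24)/(n^2 - 2*n + 1)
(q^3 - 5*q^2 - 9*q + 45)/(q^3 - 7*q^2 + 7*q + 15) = (q + 3)/(q + 1)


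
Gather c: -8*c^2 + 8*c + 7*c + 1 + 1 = -8*c^2 + 15*c + 2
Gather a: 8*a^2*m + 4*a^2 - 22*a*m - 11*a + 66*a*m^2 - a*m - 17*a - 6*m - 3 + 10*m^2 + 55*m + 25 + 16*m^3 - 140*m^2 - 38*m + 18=a^2*(8*m + 4) + a*(66*m^2 - 23*m - 28) + 16*m^3 - 130*m^2 + 11*m + 40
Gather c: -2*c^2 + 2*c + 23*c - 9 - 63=-2*c^2 + 25*c - 72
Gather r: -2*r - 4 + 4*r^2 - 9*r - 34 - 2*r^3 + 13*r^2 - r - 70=-2*r^3 + 17*r^2 - 12*r - 108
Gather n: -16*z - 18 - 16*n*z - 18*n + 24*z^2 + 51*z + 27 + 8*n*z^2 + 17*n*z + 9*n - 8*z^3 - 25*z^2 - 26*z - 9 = n*(8*z^2 + z - 9) - 8*z^3 - z^2 + 9*z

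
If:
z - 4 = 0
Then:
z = 4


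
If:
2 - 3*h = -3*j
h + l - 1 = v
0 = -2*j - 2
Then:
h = -1/3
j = -1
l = v + 4/3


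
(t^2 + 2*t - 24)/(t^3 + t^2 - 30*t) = (t - 4)/(t*(t - 5))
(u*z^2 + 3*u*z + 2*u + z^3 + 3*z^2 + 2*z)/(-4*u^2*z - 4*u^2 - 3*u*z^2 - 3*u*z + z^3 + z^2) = (z + 2)/(-4*u + z)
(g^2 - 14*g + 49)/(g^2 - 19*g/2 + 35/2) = 2*(g - 7)/(2*g - 5)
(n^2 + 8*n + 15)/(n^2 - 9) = (n + 5)/(n - 3)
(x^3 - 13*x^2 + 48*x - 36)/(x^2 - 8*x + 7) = (x^2 - 12*x + 36)/(x - 7)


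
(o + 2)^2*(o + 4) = o^3 + 8*o^2 + 20*o + 16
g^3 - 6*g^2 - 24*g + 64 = (g - 8)*(g - 2)*(g + 4)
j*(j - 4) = j^2 - 4*j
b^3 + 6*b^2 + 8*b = b*(b + 2)*(b + 4)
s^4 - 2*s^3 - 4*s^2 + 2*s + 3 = (s - 3)*(s - 1)*(s + 1)^2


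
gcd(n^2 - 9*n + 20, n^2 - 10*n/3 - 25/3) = n - 5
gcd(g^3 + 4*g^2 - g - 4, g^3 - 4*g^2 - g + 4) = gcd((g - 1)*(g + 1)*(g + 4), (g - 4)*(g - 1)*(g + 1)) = g^2 - 1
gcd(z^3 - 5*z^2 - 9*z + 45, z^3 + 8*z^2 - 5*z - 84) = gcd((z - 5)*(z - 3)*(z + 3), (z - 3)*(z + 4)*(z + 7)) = z - 3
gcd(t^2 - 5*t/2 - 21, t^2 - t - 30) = t - 6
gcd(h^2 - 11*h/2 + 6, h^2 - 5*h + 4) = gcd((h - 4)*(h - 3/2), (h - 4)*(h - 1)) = h - 4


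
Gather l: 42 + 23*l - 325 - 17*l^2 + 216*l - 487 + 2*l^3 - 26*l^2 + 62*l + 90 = 2*l^3 - 43*l^2 + 301*l - 680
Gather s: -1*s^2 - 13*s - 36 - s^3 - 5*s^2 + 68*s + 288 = -s^3 - 6*s^2 + 55*s + 252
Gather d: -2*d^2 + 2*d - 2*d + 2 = 2 - 2*d^2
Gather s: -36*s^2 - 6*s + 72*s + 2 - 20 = -36*s^2 + 66*s - 18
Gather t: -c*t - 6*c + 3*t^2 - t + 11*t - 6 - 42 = -6*c + 3*t^2 + t*(10 - c) - 48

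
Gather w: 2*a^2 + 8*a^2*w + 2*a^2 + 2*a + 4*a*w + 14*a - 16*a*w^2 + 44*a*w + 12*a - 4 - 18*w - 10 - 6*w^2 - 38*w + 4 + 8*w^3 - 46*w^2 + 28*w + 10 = 4*a^2 + 28*a + 8*w^3 + w^2*(-16*a - 52) + w*(8*a^2 + 48*a - 28)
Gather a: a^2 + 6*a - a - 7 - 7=a^2 + 5*a - 14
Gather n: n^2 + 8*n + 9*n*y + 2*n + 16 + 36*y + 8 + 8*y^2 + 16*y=n^2 + n*(9*y + 10) + 8*y^2 + 52*y + 24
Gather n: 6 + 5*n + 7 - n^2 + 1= -n^2 + 5*n + 14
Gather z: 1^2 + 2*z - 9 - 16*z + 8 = -14*z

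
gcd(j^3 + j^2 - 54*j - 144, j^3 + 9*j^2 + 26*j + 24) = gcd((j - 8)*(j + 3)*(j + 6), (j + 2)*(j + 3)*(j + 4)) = j + 3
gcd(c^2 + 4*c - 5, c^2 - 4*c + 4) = 1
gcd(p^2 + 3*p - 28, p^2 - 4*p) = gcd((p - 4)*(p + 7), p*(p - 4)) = p - 4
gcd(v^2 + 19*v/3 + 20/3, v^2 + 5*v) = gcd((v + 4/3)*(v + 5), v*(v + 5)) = v + 5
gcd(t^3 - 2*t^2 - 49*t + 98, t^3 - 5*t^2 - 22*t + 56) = t^2 - 9*t + 14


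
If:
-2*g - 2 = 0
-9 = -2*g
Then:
No Solution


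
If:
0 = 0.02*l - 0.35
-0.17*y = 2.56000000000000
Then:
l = 17.50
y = -15.06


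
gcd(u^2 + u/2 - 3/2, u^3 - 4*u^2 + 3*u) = u - 1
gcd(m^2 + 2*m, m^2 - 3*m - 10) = m + 2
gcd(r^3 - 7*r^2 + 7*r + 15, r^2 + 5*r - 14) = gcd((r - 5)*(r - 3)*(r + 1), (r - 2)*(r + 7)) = 1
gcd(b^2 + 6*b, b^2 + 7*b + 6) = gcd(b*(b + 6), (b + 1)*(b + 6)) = b + 6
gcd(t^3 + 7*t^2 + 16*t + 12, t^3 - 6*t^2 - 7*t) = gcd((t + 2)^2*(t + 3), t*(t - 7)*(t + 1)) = 1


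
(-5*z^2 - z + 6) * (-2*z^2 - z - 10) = 10*z^4 + 7*z^3 + 39*z^2 + 4*z - 60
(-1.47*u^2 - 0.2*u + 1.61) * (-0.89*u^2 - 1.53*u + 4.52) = 1.3083*u^4 + 2.4271*u^3 - 7.7713*u^2 - 3.3673*u + 7.2772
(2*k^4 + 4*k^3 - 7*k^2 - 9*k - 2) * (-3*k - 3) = -6*k^5 - 18*k^4 + 9*k^3 + 48*k^2 + 33*k + 6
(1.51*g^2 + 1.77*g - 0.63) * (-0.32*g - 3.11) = -0.4832*g^3 - 5.2625*g^2 - 5.3031*g + 1.9593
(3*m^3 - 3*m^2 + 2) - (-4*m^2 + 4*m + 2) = 3*m^3 + m^2 - 4*m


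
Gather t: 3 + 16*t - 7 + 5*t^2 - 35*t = 5*t^2 - 19*t - 4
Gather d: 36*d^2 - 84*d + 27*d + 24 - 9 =36*d^2 - 57*d + 15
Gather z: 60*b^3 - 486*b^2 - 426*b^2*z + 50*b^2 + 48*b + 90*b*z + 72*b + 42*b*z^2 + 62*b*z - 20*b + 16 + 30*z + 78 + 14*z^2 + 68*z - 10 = 60*b^3 - 436*b^2 + 100*b + z^2*(42*b + 14) + z*(-426*b^2 + 152*b + 98) + 84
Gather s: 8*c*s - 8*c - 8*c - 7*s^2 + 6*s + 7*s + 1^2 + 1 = -16*c - 7*s^2 + s*(8*c + 13) + 2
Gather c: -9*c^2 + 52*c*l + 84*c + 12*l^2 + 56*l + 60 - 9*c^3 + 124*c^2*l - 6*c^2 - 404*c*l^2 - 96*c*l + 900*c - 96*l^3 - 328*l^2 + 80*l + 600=-9*c^3 + c^2*(124*l - 15) + c*(-404*l^2 - 44*l + 984) - 96*l^3 - 316*l^2 + 136*l + 660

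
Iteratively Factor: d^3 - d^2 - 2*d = (d + 1)*(d^2 - 2*d) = d*(d + 1)*(d - 2)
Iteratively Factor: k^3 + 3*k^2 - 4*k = (k + 4)*(k^2 - k) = (k - 1)*(k + 4)*(k)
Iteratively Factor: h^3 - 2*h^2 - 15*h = (h + 3)*(h^2 - 5*h) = h*(h + 3)*(h - 5)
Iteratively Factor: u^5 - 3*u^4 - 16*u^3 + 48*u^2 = (u)*(u^4 - 3*u^3 - 16*u^2 + 48*u) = u^2*(u^3 - 3*u^2 - 16*u + 48) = u^2*(u - 4)*(u^2 + u - 12) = u^2*(u - 4)*(u - 3)*(u + 4)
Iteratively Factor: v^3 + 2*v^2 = (v + 2)*(v^2) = v*(v + 2)*(v)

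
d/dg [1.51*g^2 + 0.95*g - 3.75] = 3.02*g + 0.95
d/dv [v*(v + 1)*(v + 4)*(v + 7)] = 4*v^3 + 36*v^2 + 78*v + 28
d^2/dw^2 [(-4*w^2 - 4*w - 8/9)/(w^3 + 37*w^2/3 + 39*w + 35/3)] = 8*(-3*w^3 - 6*w^2 + 243*w + 1042)/(3*(w^6 + 36*w^5 + 537*w^4 + 4248*w^3 + 18795*w^2 + 44100*w + 42875))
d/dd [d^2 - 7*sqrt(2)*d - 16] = 2*d - 7*sqrt(2)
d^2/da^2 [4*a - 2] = 0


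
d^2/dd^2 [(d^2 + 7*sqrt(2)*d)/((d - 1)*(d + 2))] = 2*(-d^3 + 7*sqrt(2)*d^3 + 6*d^2 + 42*sqrt(2)*d + 4 + 14*sqrt(2))/(d^6 + 3*d^5 - 3*d^4 - 11*d^3 + 6*d^2 + 12*d - 8)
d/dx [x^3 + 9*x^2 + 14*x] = 3*x^2 + 18*x + 14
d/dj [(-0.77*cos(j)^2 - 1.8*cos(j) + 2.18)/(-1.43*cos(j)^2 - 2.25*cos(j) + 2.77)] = (0.8415*cos(j)^2 - 1.969*cos(j) + 0.0809999999999995)*sin(j)/(2.0449*cos(j)^4 + 6.435*cos(j)^3 - 2.8597*cos(j)^2 - 12.465*cos(j) + 7.6729)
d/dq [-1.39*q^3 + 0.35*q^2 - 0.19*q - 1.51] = -4.17*q^2 + 0.7*q - 0.19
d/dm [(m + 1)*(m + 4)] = 2*m + 5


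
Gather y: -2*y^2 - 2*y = -2*y^2 - 2*y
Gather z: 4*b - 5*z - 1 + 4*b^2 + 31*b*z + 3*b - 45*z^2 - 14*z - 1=4*b^2 + 7*b - 45*z^2 + z*(31*b - 19) - 2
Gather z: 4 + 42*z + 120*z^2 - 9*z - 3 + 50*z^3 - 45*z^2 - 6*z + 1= 50*z^3 + 75*z^2 + 27*z + 2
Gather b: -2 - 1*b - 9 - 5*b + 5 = -6*b - 6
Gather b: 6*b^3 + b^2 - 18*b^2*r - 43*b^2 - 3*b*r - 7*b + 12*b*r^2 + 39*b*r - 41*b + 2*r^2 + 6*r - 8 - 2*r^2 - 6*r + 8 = 6*b^3 + b^2*(-18*r - 42) + b*(12*r^2 + 36*r - 48)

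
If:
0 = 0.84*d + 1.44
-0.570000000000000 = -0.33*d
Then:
No Solution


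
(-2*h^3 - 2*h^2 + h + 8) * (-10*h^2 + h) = 20*h^5 + 18*h^4 - 12*h^3 - 79*h^2 + 8*h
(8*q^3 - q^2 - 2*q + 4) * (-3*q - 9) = -24*q^4 - 69*q^3 + 15*q^2 + 6*q - 36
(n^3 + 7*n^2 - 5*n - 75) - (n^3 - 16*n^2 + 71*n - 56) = 23*n^2 - 76*n - 19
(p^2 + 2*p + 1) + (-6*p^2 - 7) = -5*p^2 + 2*p - 6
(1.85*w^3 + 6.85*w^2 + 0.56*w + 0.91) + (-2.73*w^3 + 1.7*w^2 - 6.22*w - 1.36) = -0.88*w^3 + 8.55*w^2 - 5.66*w - 0.45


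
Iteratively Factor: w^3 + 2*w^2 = (w + 2)*(w^2) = w*(w + 2)*(w)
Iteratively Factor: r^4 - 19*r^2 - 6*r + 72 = (r + 3)*(r^3 - 3*r^2 - 10*r + 24) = (r - 2)*(r + 3)*(r^2 - r - 12) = (r - 4)*(r - 2)*(r + 3)*(r + 3)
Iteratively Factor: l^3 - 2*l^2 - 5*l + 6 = (l - 3)*(l^2 + l - 2) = (l - 3)*(l - 1)*(l + 2)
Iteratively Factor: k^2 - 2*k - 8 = (k - 4)*(k + 2)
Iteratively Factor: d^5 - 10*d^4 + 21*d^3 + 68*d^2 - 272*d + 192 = (d + 3)*(d^4 - 13*d^3 + 60*d^2 - 112*d + 64) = (d - 1)*(d + 3)*(d^3 - 12*d^2 + 48*d - 64) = (d - 4)*(d - 1)*(d + 3)*(d^2 - 8*d + 16) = (d - 4)^2*(d - 1)*(d + 3)*(d - 4)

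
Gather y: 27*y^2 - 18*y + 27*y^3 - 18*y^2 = 27*y^3 + 9*y^2 - 18*y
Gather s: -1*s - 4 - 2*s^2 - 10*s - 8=-2*s^2 - 11*s - 12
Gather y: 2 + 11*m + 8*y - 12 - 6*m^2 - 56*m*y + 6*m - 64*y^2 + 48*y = -6*m^2 + 17*m - 64*y^2 + y*(56 - 56*m) - 10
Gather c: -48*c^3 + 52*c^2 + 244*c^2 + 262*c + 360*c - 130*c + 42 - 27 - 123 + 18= -48*c^3 + 296*c^2 + 492*c - 90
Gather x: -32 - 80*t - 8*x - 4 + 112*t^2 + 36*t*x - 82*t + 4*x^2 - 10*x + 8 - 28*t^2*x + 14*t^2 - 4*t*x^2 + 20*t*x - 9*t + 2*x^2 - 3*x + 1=126*t^2 - 171*t + x^2*(6 - 4*t) + x*(-28*t^2 + 56*t - 21) - 27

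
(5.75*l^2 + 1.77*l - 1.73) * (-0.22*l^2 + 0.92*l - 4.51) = -1.265*l^4 + 4.9006*l^3 - 23.9235*l^2 - 9.5743*l + 7.8023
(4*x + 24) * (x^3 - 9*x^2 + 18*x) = 4*x^4 - 12*x^3 - 144*x^2 + 432*x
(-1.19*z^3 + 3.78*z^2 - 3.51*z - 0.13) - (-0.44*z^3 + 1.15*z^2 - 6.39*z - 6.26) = -0.75*z^3 + 2.63*z^2 + 2.88*z + 6.13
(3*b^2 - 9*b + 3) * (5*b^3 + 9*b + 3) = 15*b^5 - 45*b^4 + 42*b^3 - 72*b^2 + 9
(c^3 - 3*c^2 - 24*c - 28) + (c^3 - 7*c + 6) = 2*c^3 - 3*c^2 - 31*c - 22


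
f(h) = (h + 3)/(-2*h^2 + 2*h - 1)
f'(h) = (h + 3)*(4*h - 2)/(-2*h^2 + 2*h - 1)^2 + 1/(-2*h^2 + 2*h - 1) = (2*h^2 + 12*h - 7)/(4*h^4 - 8*h^3 + 8*h^2 - 4*h + 1)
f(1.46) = -1.90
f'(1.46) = 2.69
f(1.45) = -1.93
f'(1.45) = 2.75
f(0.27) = -5.40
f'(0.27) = -9.85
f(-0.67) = -0.72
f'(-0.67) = -1.35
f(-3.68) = 0.02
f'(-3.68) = -0.02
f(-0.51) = -0.98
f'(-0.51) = -1.95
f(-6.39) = 0.04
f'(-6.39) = -0.00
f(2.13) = -0.88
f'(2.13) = 0.82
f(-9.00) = 0.03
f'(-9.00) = 0.00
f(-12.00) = 0.03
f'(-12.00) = 0.00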